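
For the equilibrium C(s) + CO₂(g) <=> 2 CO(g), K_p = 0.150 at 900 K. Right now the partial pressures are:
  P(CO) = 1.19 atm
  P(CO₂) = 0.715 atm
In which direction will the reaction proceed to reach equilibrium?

reverse (toward reactants)

(C is a pure solid — omitted from Q_p.)
Q_p = P(CO)² / P(CO₂) = (1.19)² / (0.715) = 1.98
Q_p = 1.98 > K_p = 0.150, so the reverse reaction proceeds.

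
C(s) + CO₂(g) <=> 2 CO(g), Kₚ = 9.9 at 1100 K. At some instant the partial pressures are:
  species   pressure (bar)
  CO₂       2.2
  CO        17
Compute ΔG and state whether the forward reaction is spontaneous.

(C is a pure solid — omitted from Qₚ.)
Qₚ = P(CO)² / P(CO₂) = (17)² / (2.2) = 131
ΔG = RT ln(Qₚ/Kₚ) = (8.314 J mol⁻¹ K⁻¹)(1100 K) × ln(131/9.9)
   = (9.145 kJ/mol)(2.583) = 23.6 kJ/mol
ΔG > 0, so the forward reaction is non-spontaneous (proceeds in reverse).

ΔG = 23.6 kJ/mol; the forward reaction is non-spontaneous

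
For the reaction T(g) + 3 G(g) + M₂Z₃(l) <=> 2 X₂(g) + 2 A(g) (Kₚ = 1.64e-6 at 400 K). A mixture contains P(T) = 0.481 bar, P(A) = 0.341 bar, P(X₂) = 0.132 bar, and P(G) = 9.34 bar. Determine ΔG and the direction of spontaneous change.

ΔG = 3.82 kJ/mol; the forward reaction is non-spontaneous

(M₂Z₃ is a pure liquid — omitted from Qₚ.)
Qₚ = P(X₂)²·P(A)² / (P(T)·P(G)³) = (0.132)²·(0.341)² / ((0.481)·(9.34)³) = 5.17e-6
ΔG = RT ln(Qₚ/Kₚ) = (8.314 J mol⁻¹ K⁻¹)(400 K) × ln(5.17e-6/1.64e-6)
   = (3.326 kJ/mol)(1.148) = 3.82 kJ/mol
ΔG > 0, so the forward reaction is non-spontaneous (proceeds in reverse).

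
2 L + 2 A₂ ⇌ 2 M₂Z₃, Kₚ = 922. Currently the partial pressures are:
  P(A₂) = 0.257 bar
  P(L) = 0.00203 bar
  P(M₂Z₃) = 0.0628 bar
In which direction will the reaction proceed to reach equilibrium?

Qₚ = P(M₂Z₃)² / (P(L)²·P(A₂)²) = (0.0628)² / ((0.00203)²·(0.257)²) = 14500
Qₚ = 14500 > Kₚ = 922, so the reverse reaction proceeds.

to the left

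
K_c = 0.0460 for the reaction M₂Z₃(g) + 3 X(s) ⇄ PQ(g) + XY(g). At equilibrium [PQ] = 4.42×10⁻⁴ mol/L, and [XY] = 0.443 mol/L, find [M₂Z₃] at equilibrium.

(X is a pure solid — omitted from K_c.)
At equilibrium, K_c = [PQ]·[XY] / [M₂Z₃] = 0.0460.
(4.42×10⁻⁴)·(0.443) / ([M₂Z₃]) = 0.0460
[M₂Z₃] = 0.00426 mol/L

[M₂Z₃] = 0.00426 mol/L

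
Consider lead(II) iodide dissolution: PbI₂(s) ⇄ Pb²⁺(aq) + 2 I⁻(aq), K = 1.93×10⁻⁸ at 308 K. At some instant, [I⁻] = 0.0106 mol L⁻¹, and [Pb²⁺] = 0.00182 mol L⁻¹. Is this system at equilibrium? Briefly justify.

no; Q > K, reaction proceeds in reverse

(PbI₂ is a pure solid — omitted from Q.)
Q = [Pb²⁺]·[I⁻]² = (0.00182)·(0.0106)² = 2.04×10⁻⁷
Q = 2.04×10⁻⁷ > K = 1.93×10⁻⁸: net reverse reaction.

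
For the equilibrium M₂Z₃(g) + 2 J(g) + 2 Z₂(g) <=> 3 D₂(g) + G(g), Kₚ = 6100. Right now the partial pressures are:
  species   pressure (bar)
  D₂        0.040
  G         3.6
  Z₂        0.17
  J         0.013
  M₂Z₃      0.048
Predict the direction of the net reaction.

Qₚ = P(D₂)³·P(G) / (P(M₂Z₃)·P(J)²·P(Z₂)²) = (0.040)³·(3.6) / ((0.048)·(0.013)²·(0.17)²) = 980
Qₚ = 980 < Kₚ = 6100, so the forward reaction proceeds.

forward (toward products)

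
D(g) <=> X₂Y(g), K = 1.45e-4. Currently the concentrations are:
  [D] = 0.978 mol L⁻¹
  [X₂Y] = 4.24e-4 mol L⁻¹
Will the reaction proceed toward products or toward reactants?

reverse (toward reactants)

Q = [X₂Y] / [D] = (4.24e-4) / (0.978) = 4.34e-4
Q = 4.34e-4 > K = 1.45e-4, so the reverse reaction proceeds.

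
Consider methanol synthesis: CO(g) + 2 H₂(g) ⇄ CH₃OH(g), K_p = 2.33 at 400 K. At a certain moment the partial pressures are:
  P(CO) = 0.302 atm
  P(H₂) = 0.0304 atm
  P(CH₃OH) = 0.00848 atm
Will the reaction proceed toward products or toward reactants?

toward reactants

Q_p = P(CH₃OH) / (P(CO)·P(H₂)²) = (0.00848) / ((0.302)·(0.0304)²) = 30.4
Q_p = 30.4 > K_p = 2.33, so the reverse reaction proceeds.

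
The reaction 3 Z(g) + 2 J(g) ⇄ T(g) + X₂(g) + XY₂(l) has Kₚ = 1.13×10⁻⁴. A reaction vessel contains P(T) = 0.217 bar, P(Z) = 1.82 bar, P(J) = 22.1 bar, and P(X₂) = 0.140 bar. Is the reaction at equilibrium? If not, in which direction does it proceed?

(XY₂ is a pure liquid — omitted from Qₚ.)
Qₚ = P(T)·P(X₂) / (P(Z)³·P(J)²) = (0.217)·(0.140) / ((1.82)³·(22.1)²) = 1.03×10⁻⁵
Qₚ = 1.03×10⁻⁵ < Kₚ = 1.13×10⁻⁴, so the forward reaction proceeds.

in the forward direction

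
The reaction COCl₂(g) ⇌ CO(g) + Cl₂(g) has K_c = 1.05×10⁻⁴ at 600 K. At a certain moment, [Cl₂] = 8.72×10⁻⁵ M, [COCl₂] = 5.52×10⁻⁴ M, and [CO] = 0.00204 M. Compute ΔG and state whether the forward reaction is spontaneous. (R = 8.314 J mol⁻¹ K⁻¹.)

ΔG = 5.59 kJ/mol; the forward reaction is non-spontaneous

Q_c = [CO]·[Cl₂] / [COCl₂] = (0.00204)·(8.72×10⁻⁵) / (5.52×10⁻⁴) = 3.22×10⁻⁴
ΔG = RT ln(Q_c/K_c) = (8.314 J mol⁻¹ K⁻¹)(600 K) × ln(3.22×10⁻⁴/1.05×10⁻⁴)
   = (4.988 kJ/mol)(1.121) = 5.59 kJ/mol
ΔG > 0, so the forward reaction is non-spontaneous (proceeds in reverse).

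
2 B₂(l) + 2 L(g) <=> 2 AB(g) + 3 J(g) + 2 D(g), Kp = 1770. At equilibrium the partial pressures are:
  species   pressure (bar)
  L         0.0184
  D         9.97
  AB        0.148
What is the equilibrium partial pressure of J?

(B₂ is a pure liquid — omitted from Kp.)
At equilibrium, Kp = P(AB)²·P(J)³·P(D)² / P(L)² = 1770.
(0.148)²·(P(J))³·(9.97)² / (0.0184)² = 1770
P(J)³ = 0.275 ⇒ P(J) = 0.650 bar

P(J) = 0.650 bar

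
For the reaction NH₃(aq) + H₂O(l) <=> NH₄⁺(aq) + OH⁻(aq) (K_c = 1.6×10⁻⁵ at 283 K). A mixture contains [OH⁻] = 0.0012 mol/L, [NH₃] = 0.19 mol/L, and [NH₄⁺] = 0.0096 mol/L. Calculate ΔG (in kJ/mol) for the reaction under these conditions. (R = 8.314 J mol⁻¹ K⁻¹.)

(H₂O is a pure liquid — omitted from Q_c.)
Q_c = [NH₄⁺]·[OH⁻] / [NH₃] = (0.0096)·(0.0012) / (0.19) = 6.06×10⁻⁵
ΔG = RT ln(Q_c/K_c) = (8.314 J mol⁻¹ K⁻¹)(283 K) × ln(6.06×10⁻⁵/1.6×10⁻⁵)
   = (2.353 kJ/mol)(1.332) = 3.13 kJ/mol
ΔG > 0, so the forward reaction is non-spontaneous (proceeds in reverse).

ΔG = 3.13 kJ/mol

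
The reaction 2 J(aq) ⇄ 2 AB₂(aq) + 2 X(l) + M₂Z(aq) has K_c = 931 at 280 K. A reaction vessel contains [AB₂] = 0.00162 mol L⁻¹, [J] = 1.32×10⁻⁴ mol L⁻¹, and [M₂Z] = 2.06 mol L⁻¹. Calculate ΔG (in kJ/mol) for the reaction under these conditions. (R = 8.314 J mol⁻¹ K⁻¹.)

(X is a pure liquid — omitted from Q_c.)
Q_c = [AB₂]²·[M₂Z] / [J]² = (0.00162)²·(2.06) / (1.32×10⁻⁴)² = 310
ΔG = RT ln(Q_c/K_c) = (8.314 J mol⁻¹ K⁻¹)(280 K) × ln(310/931)
   = (2.328 kJ/mol)(-1.100) = -2.56 kJ/mol
ΔG < 0, so the forward reaction is spontaneous (proceeds forward).

ΔG = -2.56 kJ/mol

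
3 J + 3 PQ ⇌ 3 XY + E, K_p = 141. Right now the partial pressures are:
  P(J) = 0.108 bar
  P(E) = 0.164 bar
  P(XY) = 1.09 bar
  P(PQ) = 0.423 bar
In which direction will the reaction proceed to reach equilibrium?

Q_p = P(XY)³·P(E) / (P(J)³·P(PQ)³) = (1.09)³·(0.164) / ((0.108)³·(0.423)³) = 2230
Q_p = 2230 > K_p = 141, so the reverse reaction proceeds.

in the reverse direction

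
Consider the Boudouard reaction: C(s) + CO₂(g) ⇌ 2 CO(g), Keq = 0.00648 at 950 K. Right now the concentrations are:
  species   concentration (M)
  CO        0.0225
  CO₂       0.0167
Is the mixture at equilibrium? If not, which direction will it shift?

(C is a pure solid — omitted from Q.)
Q = [CO]² / [CO₂] = (0.0225)² / (0.0167) = 0.0303
Q = 0.0303 > Keq = 0.00648: net reverse reaction.

no; Q > K, reaction proceeds in reverse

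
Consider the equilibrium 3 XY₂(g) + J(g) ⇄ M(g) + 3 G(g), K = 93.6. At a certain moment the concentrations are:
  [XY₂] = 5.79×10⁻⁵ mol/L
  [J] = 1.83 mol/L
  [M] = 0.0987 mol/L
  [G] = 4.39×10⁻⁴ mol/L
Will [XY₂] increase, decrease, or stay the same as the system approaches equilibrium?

Q = [M]·[G]³ / ([XY₂]³·[J]) = (0.0987)·(4.39×10⁻⁴)³ / ((5.79×10⁻⁵)³·(1.83)) = 23.5
Q = 23.5 < K = 93.6: net forward reaction.
XY₂ is a reactant, so it decreases.

decrease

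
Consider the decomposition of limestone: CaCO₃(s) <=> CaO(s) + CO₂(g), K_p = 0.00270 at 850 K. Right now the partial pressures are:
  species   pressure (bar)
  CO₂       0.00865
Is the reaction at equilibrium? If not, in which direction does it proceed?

in the reverse direction

(CaCO₃, CaO are pure solids — omitted from Q_p.)
Q_p = P(CO₂) = 0.00865
Q_p = 0.00865 > K_p = 0.00270, so the reverse reaction proceeds.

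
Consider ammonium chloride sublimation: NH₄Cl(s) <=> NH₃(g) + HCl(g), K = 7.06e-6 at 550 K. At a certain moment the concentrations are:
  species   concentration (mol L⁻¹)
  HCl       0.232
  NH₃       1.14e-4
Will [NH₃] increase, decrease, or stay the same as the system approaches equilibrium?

decrease

(NH₄Cl is a pure solid — omitted from Q.)
Q = [NH₃]·[HCl] = (1.14e-4)·(0.232) = 2.64e-5
Q = 2.64e-5 > K = 7.06e-6: net reverse reaction.
NH₃ is a product, so it decreases.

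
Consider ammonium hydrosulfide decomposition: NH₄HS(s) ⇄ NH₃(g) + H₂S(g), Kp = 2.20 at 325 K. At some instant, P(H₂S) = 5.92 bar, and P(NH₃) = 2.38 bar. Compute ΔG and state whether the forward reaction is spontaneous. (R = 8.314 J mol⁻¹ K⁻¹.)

(NH₄HS is a pure solid — omitted from Qp.)
Qp = P(NH₃)·P(H₂S) = (2.38)·(5.92) = 14.1
ΔG = RT ln(Qp/Kp) = (8.314 J mol⁻¹ K⁻¹)(325 K) × ln(14.1/2.20)
   = (2.702 kJ/mol)(1.858) = 5.02 kJ/mol
ΔG > 0, so the forward reaction is non-spontaneous (proceeds in reverse).

ΔG = 5.02 kJ/mol; the forward reaction is non-spontaneous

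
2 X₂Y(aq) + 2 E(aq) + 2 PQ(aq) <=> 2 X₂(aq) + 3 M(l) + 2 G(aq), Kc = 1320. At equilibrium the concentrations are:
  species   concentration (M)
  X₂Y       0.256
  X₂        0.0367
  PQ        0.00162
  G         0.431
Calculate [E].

[E] = 1.05 M

(M is a pure liquid — omitted from Kc.)
At equilibrium, Kc = [X₂]²·[G]² / ([X₂Y]²·[E]²·[PQ]²) = 1320.
(0.0367)²·(0.431)² / ((0.256)²·([E])²·(0.00162)²) = 1320
[E]² = 1.10 ⇒ [E] = 1.05 M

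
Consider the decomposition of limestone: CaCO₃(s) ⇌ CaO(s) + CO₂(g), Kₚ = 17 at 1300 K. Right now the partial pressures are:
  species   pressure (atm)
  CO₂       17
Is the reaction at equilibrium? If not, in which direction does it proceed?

neither direction; the system is at equilibrium

(CaCO₃, CaO are pure solids — omitted from Qₚ.)
Qₚ = P(CO₂) = 17
Qₚ = 17 = Kₚ, so the system is already at equilibrium.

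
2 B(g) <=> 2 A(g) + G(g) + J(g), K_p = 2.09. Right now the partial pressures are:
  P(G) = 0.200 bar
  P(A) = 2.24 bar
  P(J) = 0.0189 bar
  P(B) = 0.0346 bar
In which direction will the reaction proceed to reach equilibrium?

Q_p = P(A)²·P(G)·P(J) / P(B)² = (2.24)²·(0.200)·(0.0189) / (0.0346)² = 15.8
Q_p = 15.8 > K_p = 2.09, so the reverse reaction proceeds.

toward reactants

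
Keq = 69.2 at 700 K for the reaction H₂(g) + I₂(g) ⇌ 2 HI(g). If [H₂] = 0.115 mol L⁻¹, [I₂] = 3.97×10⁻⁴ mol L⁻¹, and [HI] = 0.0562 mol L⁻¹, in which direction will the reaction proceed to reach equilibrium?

at equilibrium

Q = [HI]² / ([H₂]·[I₂]) = (0.0562)² / ((0.115)·(3.97×10⁻⁴)) = 69.2
Q = 69.2 = Keq, so the system is already at equilibrium.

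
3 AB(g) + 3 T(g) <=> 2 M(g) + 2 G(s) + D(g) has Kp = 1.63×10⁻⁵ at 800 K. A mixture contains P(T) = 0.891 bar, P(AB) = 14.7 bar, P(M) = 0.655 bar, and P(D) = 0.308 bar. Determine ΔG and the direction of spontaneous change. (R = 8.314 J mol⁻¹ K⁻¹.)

ΔG = 8.53 kJ/mol; the forward reaction is non-spontaneous

(G is a pure solid — omitted from Qp.)
Qp = P(M)²·P(D) / (P(AB)³·P(T)³) = (0.655)²·(0.308) / ((14.7)³·(0.891)³) = 5.88×10⁻⁵
ΔG = RT ln(Qp/Kp) = (8.314 J mol⁻¹ K⁻¹)(800 K) × ln(5.88×10⁻⁵/1.63×10⁻⁵)
   = (6.651 kJ/mol)(1.283) = 8.53 kJ/mol
ΔG > 0, so the forward reaction is non-spontaneous (proceeds in reverse).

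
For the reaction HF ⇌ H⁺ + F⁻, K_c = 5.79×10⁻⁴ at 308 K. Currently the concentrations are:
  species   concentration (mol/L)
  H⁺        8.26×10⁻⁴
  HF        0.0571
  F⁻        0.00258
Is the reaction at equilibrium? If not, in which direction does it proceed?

toward products

Q_c = [H⁺]·[F⁻] / [HF] = (8.26×10⁻⁴)·(0.00258) / (0.0571) = 3.73×10⁻⁵
Q_c = 3.73×10⁻⁵ < K_c = 5.79×10⁻⁴, so the forward reaction proceeds.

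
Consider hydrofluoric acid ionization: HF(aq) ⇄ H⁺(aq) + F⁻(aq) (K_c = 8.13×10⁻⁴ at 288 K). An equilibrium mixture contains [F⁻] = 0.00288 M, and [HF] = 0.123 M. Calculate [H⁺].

At equilibrium, K_c = [H⁺]·[F⁻] / [HF] = 8.13×10⁻⁴.
([H⁺])·(0.00288) / (0.123) = 8.13×10⁻⁴
[H⁺] = 0.0347 M

[H⁺] = 0.0347 M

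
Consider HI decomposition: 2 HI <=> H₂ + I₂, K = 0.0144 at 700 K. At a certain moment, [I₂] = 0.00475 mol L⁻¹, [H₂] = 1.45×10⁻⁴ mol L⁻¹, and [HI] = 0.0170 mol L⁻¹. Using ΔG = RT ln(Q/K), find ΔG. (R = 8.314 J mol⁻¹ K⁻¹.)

Q = [H₂]·[I₂] / [HI]² = (1.45×10⁻⁴)·(0.00475) / (0.0170)² = 0.00238
ΔG = RT ln(Q/K) = (8.314 J mol⁻¹ K⁻¹)(700 K) × ln(0.00238/0.0144)
   = (5.820 kJ/mol)(-1.800) = -10.5 kJ/mol
ΔG < 0, so the forward reaction is spontaneous (proceeds forward).

ΔG = -10.5 kJ/mol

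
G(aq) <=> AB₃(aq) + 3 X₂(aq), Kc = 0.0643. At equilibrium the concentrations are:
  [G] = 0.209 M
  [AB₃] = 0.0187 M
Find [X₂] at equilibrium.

At equilibrium, Kc = [AB₃]·[X₂]³ / [G] = 0.0643.
(0.0187)·([X₂])³ / (0.209) = 0.0643
[X₂]³ = 0.719 ⇒ [X₂] = 0.896 M

[X₂] = 0.896 M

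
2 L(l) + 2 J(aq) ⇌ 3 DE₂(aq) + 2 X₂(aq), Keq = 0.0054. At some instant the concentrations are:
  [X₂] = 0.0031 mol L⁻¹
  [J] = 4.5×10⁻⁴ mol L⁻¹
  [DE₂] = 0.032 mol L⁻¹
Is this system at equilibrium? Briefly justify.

(L is a pure liquid — omitted from Q.)
Q = [DE₂]³·[X₂]² / [J]² = (0.032)³·(0.0031)² / (4.5×10⁻⁴)² = 0.0016
Q = 0.0016 < Keq = 0.0054: net forward reaction.

no; Q < K, reaction proceeds forward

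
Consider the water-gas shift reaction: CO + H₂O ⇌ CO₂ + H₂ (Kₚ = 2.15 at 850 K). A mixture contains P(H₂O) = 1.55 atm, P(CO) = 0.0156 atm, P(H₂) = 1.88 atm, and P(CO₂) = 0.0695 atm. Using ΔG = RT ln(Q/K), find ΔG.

Qₚ = P(CO₂)·P(H₂) / (P(CO)·P(H₂O)) = (0.0695)·(1.88) / ((0.0156)·(1.55)) = 5.40
ΔG = RT ln(Qₚ/Kₚ) = (8.314 J mol⁻¹ K⁻¹)(850 K) × ln(5.40/2.15)
   = (7.067 kJ/mol)(0.9209) = 6.51 kJ/mol
ΔG > 0, so the forward reaction is non-spontaneous (proceeds in reverse).

ΔG = 6.51 kJ/mol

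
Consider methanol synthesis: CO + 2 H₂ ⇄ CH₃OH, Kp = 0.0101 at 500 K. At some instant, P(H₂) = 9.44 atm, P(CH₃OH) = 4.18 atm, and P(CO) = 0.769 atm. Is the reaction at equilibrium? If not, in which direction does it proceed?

Qp = P(CH₃OH) / (P(CO)·P(H₂)²) = (4.18) / ((0.769)·(9.44)²) = 0.0610
Qp = 0.0610 > Kp = 0.0101, so the reverse reaction proceeds.

in the reverse direction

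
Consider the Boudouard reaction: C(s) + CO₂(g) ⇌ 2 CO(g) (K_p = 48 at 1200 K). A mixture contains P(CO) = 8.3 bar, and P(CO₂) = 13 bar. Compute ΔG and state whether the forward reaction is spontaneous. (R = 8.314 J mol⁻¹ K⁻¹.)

(C is a pure solid — omitted from Q_p.)
Q_p = P(CO)² / P(CO₂) = (8.3)² / (13) = 5.30
ΔG = RT ln(Q_p/K_p) = (8.314 J mol⁻¹ K⁻¹)(1200 K) × ln(5.30/48)
   = (9.977 kJ/mol)(-2.203) = -22.0 kJ/mol
ΔG < 0, so the forward reaction is spontaneous (proceeds forward).

ΔG = -22.0 kJ/mol; the forward reaction is spontaneous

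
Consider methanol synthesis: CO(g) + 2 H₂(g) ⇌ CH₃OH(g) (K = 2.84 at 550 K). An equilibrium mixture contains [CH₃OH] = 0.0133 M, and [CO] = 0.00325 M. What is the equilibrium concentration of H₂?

[H₂] = 1.20 M

At equilibrium, K = [CH₃OH] / ([CO]·[H₂]²) = 2.84.
(0.0133) / ((0.00325)·([H₂])²) = 2.84
[H₂]² = 1.44 ⇒ [H₂] = 1.20 M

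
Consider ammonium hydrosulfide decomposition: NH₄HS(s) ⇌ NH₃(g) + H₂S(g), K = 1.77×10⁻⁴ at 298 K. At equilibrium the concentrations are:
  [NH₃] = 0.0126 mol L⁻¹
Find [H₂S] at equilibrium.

(NH₄HS is a pure solid — omitted from K.)
At equilibrium, K = [NH₃]·[H₂S] = 1.77×10⁻⁴.
(0.0126)·([H₂S]) = 1.77×10⁻⁴
[H₂S] = 0.0140 mol L⁻¹

[H₂S] = 0.0140 mol L⁻¹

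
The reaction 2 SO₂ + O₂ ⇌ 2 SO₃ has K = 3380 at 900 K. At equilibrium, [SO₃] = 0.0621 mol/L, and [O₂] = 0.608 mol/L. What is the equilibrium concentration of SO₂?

[SO₂] = 0.00137 mol/L

At equilibrium, K = [SO₃]² / ([SO₂]²·[O₂]) = 3380.
(0.0621)² / (([SO₂])²·(0.608)) = 3380
[SO₂]² = 1.88e-6 ⇒ [SO₂] = 0.00137 mol/L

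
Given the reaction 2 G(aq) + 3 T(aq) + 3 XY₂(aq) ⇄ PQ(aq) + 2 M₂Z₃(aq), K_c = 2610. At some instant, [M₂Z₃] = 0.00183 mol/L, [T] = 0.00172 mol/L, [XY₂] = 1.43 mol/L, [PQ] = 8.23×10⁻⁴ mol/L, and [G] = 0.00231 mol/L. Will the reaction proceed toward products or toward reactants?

Q_c = [PQ]·[M₂Z₃]² / ([G]²·[T]³·[XY₂]³) = (8.23×10⁻⁴)·(0.00183)² / ((0.00231)²·(0.00172)³·(1.43)³) = 34700
Q_c = 34700 > K_c = 2610, so the reverse reaction proceeds.

in the reverse direction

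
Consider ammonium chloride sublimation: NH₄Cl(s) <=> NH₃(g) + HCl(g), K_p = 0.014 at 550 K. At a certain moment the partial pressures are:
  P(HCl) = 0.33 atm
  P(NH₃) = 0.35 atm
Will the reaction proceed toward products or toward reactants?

in the reverse direction

(NH₄Cl is a pure solid — omitted from Q_p.)
Q_p = P(NH₃)·P(HCl) = (0.35)·(0.33) = 0.12
Q_p = 0.12 > K_p = 0.014, so the reverse reaction proceeds.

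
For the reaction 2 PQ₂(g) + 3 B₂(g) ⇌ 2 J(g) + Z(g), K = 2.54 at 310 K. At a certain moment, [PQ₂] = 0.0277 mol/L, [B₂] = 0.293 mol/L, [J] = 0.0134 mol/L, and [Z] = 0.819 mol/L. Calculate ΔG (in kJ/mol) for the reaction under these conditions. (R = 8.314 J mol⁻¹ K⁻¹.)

Q = [J]²·[Z] / ([PQ₂]²·[B₂]³) = (0.0134)²·(0.819) / ((0.0277)²·(0.293)³) = 7.62
ΔG = RT ln(Q/K) = (8.314 J mol⁻¹ K⁻¹)(310 K) × ln(7.62/2.54)
   = (2.577 kJ/mol)(1.099) = 2.83 kJ/mol
ΔG > 0, so the forward reaction is non-spontaneous (proceeds in reverse).

ΔG = 2.83 kJ/mol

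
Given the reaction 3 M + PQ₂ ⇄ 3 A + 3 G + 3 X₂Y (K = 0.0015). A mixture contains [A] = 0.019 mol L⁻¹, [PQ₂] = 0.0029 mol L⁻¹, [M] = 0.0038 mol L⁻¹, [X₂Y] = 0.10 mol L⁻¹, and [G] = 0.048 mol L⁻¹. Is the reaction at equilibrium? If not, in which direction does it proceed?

toward reactants

Q = [A]³·[G]³·[X₂Y]³ / ([M]³·[PQ₂]) = (0.019)³·(0.048)³·(0.10)³ / ((0.0038)³·(0.0029)) = 0.0048
Q = 0.0048 > K = 0.0015, so the reverse reaction proceeds.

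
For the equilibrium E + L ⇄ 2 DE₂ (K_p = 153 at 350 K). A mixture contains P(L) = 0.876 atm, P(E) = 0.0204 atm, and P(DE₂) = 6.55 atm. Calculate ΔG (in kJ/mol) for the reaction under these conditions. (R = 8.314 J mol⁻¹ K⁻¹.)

ΔG = 8.01 kJ/mol

Q_p = P(DE₂)² / (P(E)·P(L)) = (6.55)² / ((0.0204)·(0.876)) = 2400
ΔG = RT ln(Q_p/K_p) = (8.314 J mol⁻¹ K⁻¹)(350 K) × ln(2400/153)
   = (2.910 kJ/mol)(2.753) = 8.01 kJ/mol
ΔG > 0, so the forward reaction is non-spontaneous (proceeds in reverse).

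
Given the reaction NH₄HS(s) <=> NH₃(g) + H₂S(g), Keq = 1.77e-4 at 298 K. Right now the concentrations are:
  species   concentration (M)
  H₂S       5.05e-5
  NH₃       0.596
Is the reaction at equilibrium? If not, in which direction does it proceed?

to the right

(NH₄HS is a pure solid — omitted from Q.)
Q = [NH₃]·[H₂S] = (0.596)·(5.05e-5) = 3.01e-5
Q = 3.01e-5 < Keq = 1.77e-4, so the forward reaction proceeds.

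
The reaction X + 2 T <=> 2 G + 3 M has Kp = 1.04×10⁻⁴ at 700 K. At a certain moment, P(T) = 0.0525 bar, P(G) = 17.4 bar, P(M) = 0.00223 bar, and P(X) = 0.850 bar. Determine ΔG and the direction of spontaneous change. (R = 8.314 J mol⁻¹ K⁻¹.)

ΔG = 15.3 kJ/mol; the forward reaction is non-spontaneous

Qp = P(G)²·P(M)³ / (P(X)·P(T)²) = (17.4)²·(0.00223)³ / ((0.850)·(0.0525)²) = 0.00143
ΔG = RT ln(Qp/Kp) = (8.314 J mol⁻¹ K⁻¹)(700 K) × ln(0.00143/1.04×10⁻⁴)
   = (5.820 kJ/mol)(2.621) = 15.3 kJ/mol
ΔG > 0, so the forward reaction is non-spontaneous (proceeds in reverse).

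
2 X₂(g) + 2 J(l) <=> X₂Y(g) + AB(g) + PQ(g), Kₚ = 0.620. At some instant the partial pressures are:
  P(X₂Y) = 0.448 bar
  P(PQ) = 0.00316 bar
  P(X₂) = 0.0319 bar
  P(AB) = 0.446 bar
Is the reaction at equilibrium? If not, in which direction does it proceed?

(J is a pure liquid — omitted from Qₚ.)
Qₚ = P(X₂Y)·P(AB)·P(PQ) / P(X₂)² = (0.448)·(0.446)·(0.00316) / (0.0319)² = 0.620
Qₚ = 0.620 = Kₚ, so the system is already at equilibrium.

at equilibrium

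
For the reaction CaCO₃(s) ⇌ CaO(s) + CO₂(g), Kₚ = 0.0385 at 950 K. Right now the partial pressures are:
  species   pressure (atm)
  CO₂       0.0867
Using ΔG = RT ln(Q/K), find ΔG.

ΔG = 6.41 kJ/mol

(CaCO₃, CaO are pure solids — omitted from Qₚ.)
Qₚ = P(CO₂) = 0.0867
ΔG = RT ln(Qₚ/Kₚ) = (8.314 J mol⁻¹ K⁻¹)(950 K) × ln(0.0867/0.0385)
   = (7.898 kJ/mol)(0.8118) = 6.41 kJ/mol
ΔG > 0, so the forward reaction is non-spontaneous (proceeds in reverse).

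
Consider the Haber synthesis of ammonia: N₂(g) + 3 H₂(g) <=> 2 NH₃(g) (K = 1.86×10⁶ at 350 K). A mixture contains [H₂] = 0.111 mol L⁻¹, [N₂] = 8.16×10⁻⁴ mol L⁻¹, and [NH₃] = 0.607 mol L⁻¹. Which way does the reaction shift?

Q = [NH₃]² / ([N₂]·[H₂]³) = (0.607)² / ((8.16×10⁻⁴)·(0.111)³) = 3.30×10⁵
Q = 3.30×10⁵ < K = 1.86×10⁶, so the forward reaction proceeds.

to the right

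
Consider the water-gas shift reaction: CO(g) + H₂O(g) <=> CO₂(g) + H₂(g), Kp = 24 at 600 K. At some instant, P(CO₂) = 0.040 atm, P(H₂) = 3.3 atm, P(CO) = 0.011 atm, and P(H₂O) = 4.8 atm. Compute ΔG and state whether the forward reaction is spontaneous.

Qp = P(CO₂)·P(H₂) / (P(CO)·P(H₂O)) = (0.040)·(3.3) / ((0.011)·(4.8)) = 2.50
ΔG = RT ln(Qp/Kp) = (8.314 J mol⁻¹ K⁻¹)(600 K) × ln(2.50/24)
   = (4.988 kJ/mol)(-2.262) = -11.3 kJ/mol
ΔG < 0, so the forward reaction is spontaneous (proceeds forward).

ΔG = -11.3 kJ/mol; the forward reaction is spontaneous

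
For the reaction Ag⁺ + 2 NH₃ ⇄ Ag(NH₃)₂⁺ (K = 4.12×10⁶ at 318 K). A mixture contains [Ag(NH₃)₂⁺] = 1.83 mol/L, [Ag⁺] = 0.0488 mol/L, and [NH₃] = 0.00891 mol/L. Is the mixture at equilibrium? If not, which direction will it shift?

Q = [Ag(NH₃)₂⁺] / ([Ag⁺]·[NH₃]²) = (1.83) / ((0.0488)·(0.00891)²) = 4.72×10⁵
Q = 4.72×10⁵ < K = 4.12×10⁶: net forward reaction.

no; Q < K, reaction proceeds forward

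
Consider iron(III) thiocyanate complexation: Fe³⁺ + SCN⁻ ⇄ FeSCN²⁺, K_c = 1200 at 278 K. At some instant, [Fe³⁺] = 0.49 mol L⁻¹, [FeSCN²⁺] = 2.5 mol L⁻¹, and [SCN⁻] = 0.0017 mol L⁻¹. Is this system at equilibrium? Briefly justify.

no; Q > K, reaction proceeds in reverse

Q_c = [FeSCN²⁺] / ([Fe³⁺]·[SCN⁻]) = (2.5) / ((0.49)·(0.0017)) = 3000
Q_c = 3000 > K_c = 1200: net reverse reaction.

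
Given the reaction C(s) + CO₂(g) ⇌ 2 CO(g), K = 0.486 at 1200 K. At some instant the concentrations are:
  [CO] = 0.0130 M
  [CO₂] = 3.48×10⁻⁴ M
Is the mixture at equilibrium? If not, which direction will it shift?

(C is a pure solid — omitted from Q.)
Q = [CO]² / [CO₂] = (0.0130)² / (3.48×10⁻⁴) = 0.486
Q = 0.486 = K; the system is at equilibrium.

yes, at equilibrium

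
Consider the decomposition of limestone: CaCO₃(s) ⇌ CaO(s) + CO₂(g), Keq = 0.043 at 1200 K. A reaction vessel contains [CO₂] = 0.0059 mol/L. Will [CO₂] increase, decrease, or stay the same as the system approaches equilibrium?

(CaCO₃, CaO are pure solids — omitted from Q.)
Q = [CO₂] = 0.0059
Q = 0.0059 < Keq = 0.043: net forward reaction.
CO₂ is a product, so it increases.

increase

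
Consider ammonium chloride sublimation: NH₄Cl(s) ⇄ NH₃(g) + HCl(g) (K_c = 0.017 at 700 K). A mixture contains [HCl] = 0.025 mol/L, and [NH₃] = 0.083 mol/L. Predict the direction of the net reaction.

to the right

(NH₄Cl is a pure solid — omitted from Q_c.)
Q_c = [NH₃]·[HCl] = (0.083)·(0.025) = 0.0021
Q_c = 0.0021 < K_c = 0.017, so the forward reaction proceeds.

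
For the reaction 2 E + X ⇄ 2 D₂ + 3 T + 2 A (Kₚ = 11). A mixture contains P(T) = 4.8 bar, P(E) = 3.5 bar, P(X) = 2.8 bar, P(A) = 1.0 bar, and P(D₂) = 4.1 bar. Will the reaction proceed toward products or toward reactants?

Qₚ = P(D₂)²·P(T)³·P(A)² / (P(E)²·P(X)) = (4.1)²·(4.8)³·(1.0)² / ((3.5)²·(2.8)) = 54
Qₚ = 54 > Kₚ = 11, so the reverse reaction proceeds.

in the reverse direction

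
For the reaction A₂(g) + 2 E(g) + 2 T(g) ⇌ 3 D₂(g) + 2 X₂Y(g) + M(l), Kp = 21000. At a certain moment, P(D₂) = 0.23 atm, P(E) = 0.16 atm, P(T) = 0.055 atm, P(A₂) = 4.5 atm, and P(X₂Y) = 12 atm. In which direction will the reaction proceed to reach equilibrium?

in the forward direction

(M is a pure liquid — omitted from Qp.)
Qp = P(D₂)³·P(X₂Y)² / (P(A₂)·P(E)²·P(T)²) = (0.23)³·(12)² / ((4.5)·(0.16)²·(0.055)²) = 5000
Qp = 5000 < Kp = 21000, so the forward reaction proceeds.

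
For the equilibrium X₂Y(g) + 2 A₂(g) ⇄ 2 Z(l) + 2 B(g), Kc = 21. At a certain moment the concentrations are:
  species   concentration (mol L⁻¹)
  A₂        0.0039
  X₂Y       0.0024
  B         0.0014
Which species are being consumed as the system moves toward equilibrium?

(Z is a pure liquid — omitted from Qc.)
Qc = [B]² / ([X₂Y]·[A₂]²) = (0.0014)² / ((0.0024)·(0.0039)²) = 54
Qc = 54 > Kc = 21: net reverse reaction.

Z, B (products)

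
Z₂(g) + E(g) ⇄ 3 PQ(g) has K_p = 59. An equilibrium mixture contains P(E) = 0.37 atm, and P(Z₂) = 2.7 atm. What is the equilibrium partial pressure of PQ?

At equilibrium, K_p = P(PQ)³ / (P(Z₂)·P(E)) = 59.
(P(PQ))³ / ((2.7)·(0.37)) = 59
P(PQ)³ = 58.9 ⇒ P(PQ) = 3.9 atm

P(PQ) = 3.9 atm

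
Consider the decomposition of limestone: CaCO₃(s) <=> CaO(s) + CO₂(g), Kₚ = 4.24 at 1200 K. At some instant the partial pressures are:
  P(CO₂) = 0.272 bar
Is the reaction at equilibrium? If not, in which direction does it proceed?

in the forward direction

(CaCO₃, CaO are pure solids — omitted from Qₚ.)
Qₚ = P(CO₂) = 0.272
Qₚ = 0.272 < Kₚ = 4.24, so the forward reaction proceeds.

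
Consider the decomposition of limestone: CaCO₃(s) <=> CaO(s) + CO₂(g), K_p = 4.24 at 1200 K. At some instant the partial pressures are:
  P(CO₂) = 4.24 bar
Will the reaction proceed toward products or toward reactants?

(CaCO₃, CaO are pure solids — omitted from Q_p.)
Q_p = P(CO₂) = 4.24
Q_p = 4.24 = K_p, so the system is already at equilibrium.

neither direction; the system is at equilibrium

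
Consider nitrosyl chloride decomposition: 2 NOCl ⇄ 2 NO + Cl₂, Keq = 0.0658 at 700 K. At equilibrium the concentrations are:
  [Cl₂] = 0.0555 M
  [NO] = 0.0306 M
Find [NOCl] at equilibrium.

[NOCl] = 0.0281 M

At equilibrium, Keq = [NO]²·[Cl₂] / [NOCl]² = 0.0658.
(0.0306)²·(0.0555) / ([NOCl])² = 0.0658
[NOCl]² = 7.90×10⁻⁴ ⇒ [NOCl] = 0.0281 M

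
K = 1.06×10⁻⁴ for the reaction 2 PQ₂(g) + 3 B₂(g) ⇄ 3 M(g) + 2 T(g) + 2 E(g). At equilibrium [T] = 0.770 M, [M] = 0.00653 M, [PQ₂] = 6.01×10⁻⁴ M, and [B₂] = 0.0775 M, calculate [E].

At equilibrium, K = [M]³·[T]²·[E]² / ([PQ₂]²·[B₂]³) = 1.06×10⁻⁴.
(0.00653)³·(0.770)²·([E])² / ((6.01×10⁻⁴)²·(0.0775)³) = 1.06×10⁻⁴
[E]² = 1.08×10⁻⁷ ⇒ [E] = 3.29×10⁻⁴ M

[E] = 3.29×10⁻⁴ M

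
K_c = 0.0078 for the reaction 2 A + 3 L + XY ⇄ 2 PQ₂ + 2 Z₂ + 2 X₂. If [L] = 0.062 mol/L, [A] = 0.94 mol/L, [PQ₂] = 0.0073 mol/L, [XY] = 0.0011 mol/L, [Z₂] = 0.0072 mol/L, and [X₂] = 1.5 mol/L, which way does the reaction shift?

Q_c = [PQ₂]²·[Z₂]²·[X₂]² / ([A]²·[L]³·[XY]) = (0.0073)²·(0.0072)²·(1.5)² / ((0.94)²·(0.062)³·(0.0011)) = 0.027
Q_c = 0.027 > K_c = 0.0078, so the reverse reaction proceeds.

to the left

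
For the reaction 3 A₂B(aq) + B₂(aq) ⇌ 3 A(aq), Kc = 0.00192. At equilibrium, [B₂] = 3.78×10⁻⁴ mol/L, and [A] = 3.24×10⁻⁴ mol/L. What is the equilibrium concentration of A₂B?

[A₂B] = 0.0361 mol/L

At equilibrium, Kc = [A]³ / ([A₂B]³·[B₂]) = 0.00192.
(3.24×10⁻⁴)³ / (([A₂B])³·(3.78×10⁻⁴)) = 0.00192
[A₂B]³ = 4.69×10⁻⁵ ⇒ [A₂B] = 0.0361 mol/L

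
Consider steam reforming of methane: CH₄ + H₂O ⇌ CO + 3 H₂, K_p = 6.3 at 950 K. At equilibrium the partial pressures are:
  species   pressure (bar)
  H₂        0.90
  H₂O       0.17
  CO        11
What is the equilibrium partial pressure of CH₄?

At equilibrium, K_p = P(CO)·P(H₂)³ / (P(CH₄)·P(H₂O)) = 6.3.
(11)·(0.90)³ / ((P(CH₄))·(0.17)) = 6.3
P(CH₄) = 7.49 = 7.5 bar

P(CH₄) = 7.5 bar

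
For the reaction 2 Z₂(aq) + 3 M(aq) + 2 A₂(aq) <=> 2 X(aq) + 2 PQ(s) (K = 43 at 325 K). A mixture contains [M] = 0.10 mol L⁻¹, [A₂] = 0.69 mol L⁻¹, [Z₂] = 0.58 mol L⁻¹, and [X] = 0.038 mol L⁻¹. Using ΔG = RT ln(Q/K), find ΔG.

ΔG = -4.22 kJ/mol

(PQ is a pure solid — omitted from Q.)
Q = [X]² / ([Z₂]²·[M]³·[A₂]²) = (0.038)² / ((0.58)²·(0.10)³·(0.69)²) = 9.02
ΔG = RT ln(Q/K) = (8.314 J mol⁻¹ K⁻¹)(325 K) × ln(9.02/43)
   = (2.702 kJ/mol)(-1.562) = -4.22 kJ/mol
ΔG < 0, so the forward reaction is spontaneous (proceeds forward).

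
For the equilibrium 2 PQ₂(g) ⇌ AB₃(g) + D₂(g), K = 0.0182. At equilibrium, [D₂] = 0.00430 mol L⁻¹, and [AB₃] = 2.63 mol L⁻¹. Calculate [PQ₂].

At equilibrium, K = [AB₃]·[D₂] / [PQ₂]² = 0.0182.
(2.63)·(0.00430) / ([PQ₂])² = 0.0182
[PQ₂]² = 0.621 ⇒ [PQ₂] = 0.788 mol L⁻¹

[PQ₂] = 0.788 mol L⁻¹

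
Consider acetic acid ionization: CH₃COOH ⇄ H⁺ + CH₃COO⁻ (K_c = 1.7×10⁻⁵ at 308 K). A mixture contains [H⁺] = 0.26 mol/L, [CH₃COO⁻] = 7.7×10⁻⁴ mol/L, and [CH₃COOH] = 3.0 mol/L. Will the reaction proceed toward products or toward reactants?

Q_c = [H⁺]·[CH₃COO⁻] / [CH₃COOH] = (0.26)·(7.7×10⁻⁴) / (3.0) = 6.7×10⁻⁵
Q_c = 6.7×10⁻⁵ > K_c = 1.7×10⁻⁵, so the reverse reaction proceeds.

toward reactants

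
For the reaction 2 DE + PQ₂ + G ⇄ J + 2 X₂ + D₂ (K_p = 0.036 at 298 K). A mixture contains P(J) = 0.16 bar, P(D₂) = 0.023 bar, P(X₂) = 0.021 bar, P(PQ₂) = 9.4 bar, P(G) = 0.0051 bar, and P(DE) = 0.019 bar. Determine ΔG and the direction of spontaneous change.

Q_p = P(J)·P(X₂)²·P(D₂) / (P(DE)²·P(PQ₂)·P(G)) = (0.16)·(0.021)²·(0.023) / ((0.019)²·(9.4)·(0.0051)) = 0.0938
ΔG = RT ln(Q_p/K_p) = (8.314 J mol⁻¹ K⁻¹)(298 K) × ln(0.0938/0.036)
   = (2.478 kJ/mol)(0.9576) = 2.37 kJ/mol
ΔG > 0, so the forward reaction is non-spontaneous (proceeds in reverse).

ΔG = 2.37 kJ/mol; the forward reaction is non-spontaneous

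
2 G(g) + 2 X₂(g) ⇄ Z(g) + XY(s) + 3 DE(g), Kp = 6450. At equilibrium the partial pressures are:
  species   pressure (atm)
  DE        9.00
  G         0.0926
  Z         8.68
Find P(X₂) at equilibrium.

P(X₂) = 10.7 atm

(XY is a pure solid — omitted from Kp.)
At equilibrium, Kp = P(Z)·P(DE)³ / (P(G)²·P(X₂)²) = 6450.
(8.68)·(9.00)³ / ((0.0926)²·(P(X₂))²) = 6450
P(X₂)² = 114 ⇒ P(X₂) = 10.7 atm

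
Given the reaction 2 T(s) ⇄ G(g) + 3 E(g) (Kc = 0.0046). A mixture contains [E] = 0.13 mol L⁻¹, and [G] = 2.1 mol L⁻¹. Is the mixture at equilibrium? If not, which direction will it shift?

yes, at equilibrium

(T is a pure solid — omitted from Qc.)
Qc = [G]·[E]³ = (2.1)·(0.13)³ = 0.0046
Qc = 0.0046 = Kc; the system is at equilibrium.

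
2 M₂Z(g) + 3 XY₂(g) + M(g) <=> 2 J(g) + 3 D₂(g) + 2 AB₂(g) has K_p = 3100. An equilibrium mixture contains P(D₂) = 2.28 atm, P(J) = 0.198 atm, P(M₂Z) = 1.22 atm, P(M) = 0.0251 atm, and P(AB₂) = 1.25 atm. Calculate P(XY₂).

At equilibrium, K_p = P(J)²·P(D₂)³·P(AB₂)² / (P(M₂Z)²·P(XY₂)³·P(M)) = 3100.
(0.198)²·(2.28)³·(1.25)² / ((1.22)²·(P(XY₂))³·(0.0251)) = 3100
P(XY₂)³ = 0.00627 ⇒ P(XY₂) = 0.184 atm

P(XY₂) = 0.184 atm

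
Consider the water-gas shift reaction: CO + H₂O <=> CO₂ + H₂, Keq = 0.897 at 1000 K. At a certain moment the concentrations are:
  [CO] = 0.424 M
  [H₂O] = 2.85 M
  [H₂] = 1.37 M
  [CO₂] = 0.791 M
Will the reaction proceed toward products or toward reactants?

Q = [CO₂]·[H₂] / ([CO]·[H₂O]) = (0.791)·(1.37) / ((0.424)·(2.85)) = 0.897
Q = 0.897 = Keq, so the system is already at equilibrium.

no net change (already at equilibrium)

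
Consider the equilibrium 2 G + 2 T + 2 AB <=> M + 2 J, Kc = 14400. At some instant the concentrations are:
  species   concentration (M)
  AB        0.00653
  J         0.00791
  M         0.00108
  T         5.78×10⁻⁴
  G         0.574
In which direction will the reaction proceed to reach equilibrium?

Qc = [M]·[J]² / ([G]²·[T]²·[AB]²) = (0.00108)·(0.00791)² / ((0.574)²·(5.78×10⁻⁴)²·(0.00653)²) = 14400
Qc = 14400 = Kc, so the system is already at equilibrium.

at equilibrium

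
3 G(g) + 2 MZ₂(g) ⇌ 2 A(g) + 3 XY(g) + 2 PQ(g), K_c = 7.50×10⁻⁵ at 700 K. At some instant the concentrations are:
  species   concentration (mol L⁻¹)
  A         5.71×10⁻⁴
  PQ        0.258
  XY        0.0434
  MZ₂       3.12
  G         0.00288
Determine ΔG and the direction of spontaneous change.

ΔG = -13.3 kJ/mol; the forward reaction is spontaneous

Q_c = [A]²·[XY]³·[PQ]² / ([G]³·[MZ₂]²) = (5.71×10⁻⁴)²·(0.0434)³·(0.258)² / ((0.00288)³·(3.12)²) = 7.63×10⁻⁶
ΔG = RT ln(Q_c/K_c) = (8.314 J mol⁻¹ K⁻¹)(700 K) × ln(7.63×10⁻⁶/7.50×10⁻⁵)
   = (5.820 kJ/mol)(-2.285) = -13.3 kJ/mol
ΔG < 0, so the forward reaction is spontaneous (proceeds forward).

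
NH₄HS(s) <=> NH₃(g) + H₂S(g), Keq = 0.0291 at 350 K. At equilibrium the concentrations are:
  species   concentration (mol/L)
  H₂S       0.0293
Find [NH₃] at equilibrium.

[NH₃] = 0.993 mol/L

(NH₄HS is a pure solid — omitted from Keq.)
At equilibrium, Keq = [NH₃]·[H₂S] = 0.0291.
([NH₃])·(0.0293) = 0.0291
[NH₃] = 0.993 mol/L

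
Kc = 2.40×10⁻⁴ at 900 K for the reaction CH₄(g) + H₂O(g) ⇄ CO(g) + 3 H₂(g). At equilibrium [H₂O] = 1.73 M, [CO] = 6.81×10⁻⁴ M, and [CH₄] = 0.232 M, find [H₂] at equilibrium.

At equilibrium, Kc = [CO]·[H₂]³ / ([CH₄]·[H₂O]) = 2.40×10⁻⁴.
(6.81×10⁻⁴)·([H₂])³ / ((0.232)·(1.73)) = 2.40×10⁻⁴
[H₂]³ = 0.141 ⇒ [H₂] = 0.521 M

[H₂] = 0.521 M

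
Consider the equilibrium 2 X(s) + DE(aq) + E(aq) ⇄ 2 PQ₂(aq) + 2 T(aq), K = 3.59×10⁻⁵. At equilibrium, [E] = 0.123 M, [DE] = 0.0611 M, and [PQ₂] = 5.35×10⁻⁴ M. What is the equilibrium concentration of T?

[T] = 0.971 M

(X is a pure solid — omitted from K.)
At equilibrium, K = [PQ₂]²·[T]² / ([DE]·[E]) = 3.59×10⁻⁵.
(5.35×10⁻⁴)²·([T])² / ((0.0611)·(0.123)) = 3.59×10⁻⁵
[T]² = 0.943 ⇒ [T] = 0.971 M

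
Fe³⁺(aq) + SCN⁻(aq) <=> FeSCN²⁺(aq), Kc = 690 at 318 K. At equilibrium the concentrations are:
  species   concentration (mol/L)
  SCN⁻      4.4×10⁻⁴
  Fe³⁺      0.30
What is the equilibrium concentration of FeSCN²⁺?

[FeSCN²⁺] = 0.091 mol/L

At equilibrium, Kc = [FeSCN²⁺] / ([Fe³⁺]·[SCN⁻]) = 690.
([FeSCN²⁺]) / ((0.30)·(4.4×10⁻⁴)) = 690
[FeSCN²⁺] = 0.0911 = 0.091 mol/L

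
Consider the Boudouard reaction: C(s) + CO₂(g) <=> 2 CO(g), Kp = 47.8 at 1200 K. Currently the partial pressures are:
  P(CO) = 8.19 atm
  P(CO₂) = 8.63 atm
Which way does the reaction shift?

(C is a pure solid — omitted from Qp.)
Qp = P(CO)² / P(CO₂) = (8.19)² / (8.63) = 7.77
Qp = 7.77 < Kp = 47.8, so the forward reaction proceeds.

forward (toward products)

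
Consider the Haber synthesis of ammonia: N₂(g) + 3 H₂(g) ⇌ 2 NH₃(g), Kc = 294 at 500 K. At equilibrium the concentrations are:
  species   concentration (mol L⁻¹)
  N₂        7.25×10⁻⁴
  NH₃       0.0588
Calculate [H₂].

At equilibrium, Kc = [NH₃]² / ([N₂]·[H₂]³) = 294.
(0.0588)² / ((7.25×10⁻⁴)·([H₂])³) = 294
[H₂]³ = 0.0162 ⇒ [H₂] = 0.253 mol L⁻¹

[H₂] = 0.253 mol L⁻¹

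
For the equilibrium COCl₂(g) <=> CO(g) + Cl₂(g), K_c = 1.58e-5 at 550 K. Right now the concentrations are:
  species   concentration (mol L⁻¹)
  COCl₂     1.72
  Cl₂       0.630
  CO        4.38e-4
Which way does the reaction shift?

Q_c = [CO]·[Cl₂] / [COCl₂] = (4.38e-4)·(0.630) / (1.72) = 1.60e-4
Q_c = 1.60e-4 > K_c = 1.58e-5, so the reverse reaction proceeds.

reverse (toward reactants)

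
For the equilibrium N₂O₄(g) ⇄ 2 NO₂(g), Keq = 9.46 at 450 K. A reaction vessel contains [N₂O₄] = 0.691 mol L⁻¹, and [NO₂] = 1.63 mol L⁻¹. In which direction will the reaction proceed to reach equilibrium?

toward products

Q = [NO₂]² / [N₂O₄] = (1.63)² / (0.691) = 3.85
Q = 3.85 < Keq = 9.46, so the forward reaction proceeds.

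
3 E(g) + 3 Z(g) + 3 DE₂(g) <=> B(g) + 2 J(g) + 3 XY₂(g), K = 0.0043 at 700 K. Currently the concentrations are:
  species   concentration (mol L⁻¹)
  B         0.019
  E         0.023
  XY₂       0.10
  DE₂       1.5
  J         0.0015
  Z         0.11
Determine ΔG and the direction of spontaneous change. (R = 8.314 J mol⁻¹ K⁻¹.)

Q = [B]·[J]²·[XY₂]³ / ([E]³·[Z]³·[DE₂]³) = (0.019)·(0.0015)²·(0.10)³ / ((0.023)³·(0.11)³·(1.5)³) = 7.82e-4
ΔG = RT ln(Q/K) = (8.314 J mol⁻¹ K⁻¹)(700 K) × ln(7.82e-4/0.0043)
   = (5.820 kJ/mol)(-1.705) = -9.92 kJ/mol
ΔG < 0, so the forward reaction is spontaneous (proceeds forward).

ΔG = -9.92 kJ/mol; the forward reaction is spontaneous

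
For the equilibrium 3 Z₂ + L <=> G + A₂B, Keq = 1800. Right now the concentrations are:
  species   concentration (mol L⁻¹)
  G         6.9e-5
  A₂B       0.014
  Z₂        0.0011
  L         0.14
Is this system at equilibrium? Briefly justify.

no; Q > K, reaction proceeds in reverse

Q = [G]·[A₂B] / ([Z₂]³·[L]) = (6.9e-5)·(0.014) / ((0.0011)³·(0.14)) = 5200
Q = 5200 > Keq = 1800: net reverse reaction.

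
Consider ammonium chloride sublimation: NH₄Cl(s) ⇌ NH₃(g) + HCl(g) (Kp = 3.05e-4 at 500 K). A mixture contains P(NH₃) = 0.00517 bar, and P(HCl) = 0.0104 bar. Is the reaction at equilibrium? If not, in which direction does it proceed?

(NH₄Cl is a pure solid — omitted from Qp.)
Qp = P(NH₃)·P(HCl) = (0.00517)·(0.0104) = 5.38e-5
Qp = 5.38e-5 < Kp = 3.05e-4, so the forward reaction proceeds.

forward (toward products)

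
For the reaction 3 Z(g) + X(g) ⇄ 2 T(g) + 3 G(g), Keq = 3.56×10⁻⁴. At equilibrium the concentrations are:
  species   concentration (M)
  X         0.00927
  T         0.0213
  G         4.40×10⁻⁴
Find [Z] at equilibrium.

At equilibrium, Keq = [T]²·[G]³ / ([Z]³·[X]) = 3.56×10⁻⁴.
(0.0213)²·(4.40×10⁻⁴)³ / (([Z])³·(0.00927)) = 3.56×10⁻⁴
[Z]³ = 1.17×10⁻⁸ ⇒ [Z] = 0.00227 M

[Z] = 0.00227 M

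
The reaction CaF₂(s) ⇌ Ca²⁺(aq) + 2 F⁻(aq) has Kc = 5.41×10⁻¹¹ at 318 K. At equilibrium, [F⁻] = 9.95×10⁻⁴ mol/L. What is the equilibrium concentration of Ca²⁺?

[Ca²⁺] = 5.46×10⁻⁵ mol/L

(CaF₂ is a pure solid — omitted from Kc.)
At equilibrium, Kc = [Ca²⁺]·[F⁻]² = 5.41×10⁻¹¹.
([Ca²⁺])·(9.95×10⁻⁴)² = 5.41×10⁻¹¹
[Ca²⁺] = 5.46×10⁻⁵ mol/L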